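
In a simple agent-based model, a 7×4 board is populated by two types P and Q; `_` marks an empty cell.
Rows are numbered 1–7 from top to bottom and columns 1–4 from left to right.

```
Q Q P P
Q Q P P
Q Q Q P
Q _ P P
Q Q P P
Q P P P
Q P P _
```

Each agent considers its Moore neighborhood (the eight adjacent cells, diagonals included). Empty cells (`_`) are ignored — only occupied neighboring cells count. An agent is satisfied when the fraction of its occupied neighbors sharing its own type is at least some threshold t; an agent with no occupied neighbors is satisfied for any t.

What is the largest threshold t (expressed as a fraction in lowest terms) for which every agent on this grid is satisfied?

Row 1: (1,1)Q 3/3 · (1,2)Q 3/5 · (1,3)P 3/5 · (1,4)P 3/3
Row 2: (2,1)Q 5/5 · (2,2)Q 6/8 · (2,3)P 4/8 · (2,4)P 4/5
Row 3: (3,1)Q 4/4 · (3,2)Q 5/7 · (3,3)Q 2/7 · (3,4)P 4/5
Row 4: (4,1)Q 4/4 · (4,3)P 4/7 · (4,4)P 4/5
Row 5: (5,1)Q 3/4 · (5,2)Q 3/7 · (5,3)P 6/7 · (5,4)P 5/5
Row 6: (6,1)Q 3/5 · (6,2)P 4/8 · (6,3)P 6/7 · (6,4)P 4/4
Row 7: (7,1)Q 1/3 · (7,2)P 3/5 · (7,3)P 4/4
The smallest same-type fraction is 2/7 at (3,3), which reduces to 2/7. Any threshold above that leaves this agent unsatisfied.

2/7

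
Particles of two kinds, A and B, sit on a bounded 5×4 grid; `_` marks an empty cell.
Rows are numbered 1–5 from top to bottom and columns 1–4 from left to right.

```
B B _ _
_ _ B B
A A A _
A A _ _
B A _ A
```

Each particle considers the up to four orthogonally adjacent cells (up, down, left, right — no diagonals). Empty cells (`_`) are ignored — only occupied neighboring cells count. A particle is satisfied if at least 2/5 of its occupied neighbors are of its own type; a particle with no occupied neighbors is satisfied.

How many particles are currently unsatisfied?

(1,1)B 1/1 ✓
(1,2)B 1/1 ✓
(2,3)B 1/2 ✓
(2,4)B 1/1 ✓
(3,1)A 2/2 ✓
(3,2)A 3/3 ✓
(3,3)A 1/2 ✓
(4,1)A 2/3 ✓
(4,2)A 3/3 ✓
(5,1)B 0/2 ✗
(5,2)A 1/2 ✓
(5,4)A 0/0 ✓
Unsatisfied: (5,1) — 1 in total.

1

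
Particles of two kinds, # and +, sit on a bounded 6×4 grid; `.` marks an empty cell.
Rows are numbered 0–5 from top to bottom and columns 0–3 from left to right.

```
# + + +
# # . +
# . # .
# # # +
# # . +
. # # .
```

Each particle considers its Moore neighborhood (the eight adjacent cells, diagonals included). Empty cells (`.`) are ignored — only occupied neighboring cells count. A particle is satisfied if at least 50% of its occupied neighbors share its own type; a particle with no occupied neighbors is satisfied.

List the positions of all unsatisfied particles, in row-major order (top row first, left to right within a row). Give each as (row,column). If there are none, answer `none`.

(0,0)# 2/3 ✓
(0,1)+ 1/4 ✗
(0,2)+ 3/4 ✓
(0,3)+ 2/2 ✓
(1,0)# 3/4 ✓
(1,1)# 4/6 ✓
(1,3)+ 2/3 ✓
(2,0)# 4/4 ✓
(2,2)# 3/5 ✓
(3,0)# 4/4 ✓
(3,1)# 6/6 ✓
(3,2)# 3/5 ✓
(3,3)+ 1/3 ✗
(4,0)# 4/4 ✓
(4,1)# 6/6 ✓
(4,3)+ 1/3 ✗
(5,1)# 3/3 ✓
(5,2)# 2/3 ✓

(0,1), (3,3), (4,3)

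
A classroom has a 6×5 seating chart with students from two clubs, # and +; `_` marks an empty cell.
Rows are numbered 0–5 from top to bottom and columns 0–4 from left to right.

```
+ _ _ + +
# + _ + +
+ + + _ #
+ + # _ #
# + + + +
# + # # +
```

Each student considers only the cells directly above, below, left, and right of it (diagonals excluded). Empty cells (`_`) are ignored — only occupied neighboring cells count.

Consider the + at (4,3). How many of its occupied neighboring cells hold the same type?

Occupied neighbors of (4,3): (5,3)=#, (4,2)=+, (4,4)=+.
Same type (+): 2 of 3.

2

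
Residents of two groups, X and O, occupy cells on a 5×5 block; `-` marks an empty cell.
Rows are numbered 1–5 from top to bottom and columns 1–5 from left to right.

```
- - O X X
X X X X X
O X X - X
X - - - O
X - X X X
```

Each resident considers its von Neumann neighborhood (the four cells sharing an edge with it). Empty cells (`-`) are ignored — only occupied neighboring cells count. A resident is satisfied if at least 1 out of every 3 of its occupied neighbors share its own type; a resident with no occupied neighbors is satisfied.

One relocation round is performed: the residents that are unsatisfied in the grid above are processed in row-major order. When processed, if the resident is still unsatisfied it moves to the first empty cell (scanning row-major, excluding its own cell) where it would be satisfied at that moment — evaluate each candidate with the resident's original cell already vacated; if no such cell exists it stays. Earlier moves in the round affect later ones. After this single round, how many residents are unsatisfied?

Initially unsatisfied (in order): (1,3), (3,1), (4,5).
  (1,3) → (4,4).
  (3,1) → (4,3).
  (4,5): now satisfied by earlier moves; stays.
Resulting grid:
- - - X X
X X X X X
- X X - X
X - O O O
X - X X X
All satisfied now.

0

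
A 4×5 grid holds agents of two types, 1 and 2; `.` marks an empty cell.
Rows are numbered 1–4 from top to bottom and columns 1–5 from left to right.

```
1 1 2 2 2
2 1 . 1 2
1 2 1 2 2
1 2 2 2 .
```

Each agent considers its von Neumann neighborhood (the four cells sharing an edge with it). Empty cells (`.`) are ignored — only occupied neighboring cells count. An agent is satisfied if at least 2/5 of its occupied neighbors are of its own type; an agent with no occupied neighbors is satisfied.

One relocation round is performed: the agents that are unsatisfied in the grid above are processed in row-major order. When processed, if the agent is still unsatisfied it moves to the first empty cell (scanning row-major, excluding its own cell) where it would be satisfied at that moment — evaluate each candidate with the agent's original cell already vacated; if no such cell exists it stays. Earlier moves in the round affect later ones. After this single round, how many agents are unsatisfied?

1

Initially unsatisfied (in order): (2,1), (2,2), (2,4), (3,1), (3,2), (3,3).
  (2,1) → (4,5).
  (2,2): now satisfied by earlier moves; stays.
  (2,4) → (2,1).
  (3,1): now satisfied by earlier moves; stays.
  (3,2) → (2,4).
  (3,3) → (3,2).
Resulting grid:
1 1 2 2 2
1 1 . 2 2
1 1 . 2 2
1 2 2 2 2
Unsatisfied now: (4,2).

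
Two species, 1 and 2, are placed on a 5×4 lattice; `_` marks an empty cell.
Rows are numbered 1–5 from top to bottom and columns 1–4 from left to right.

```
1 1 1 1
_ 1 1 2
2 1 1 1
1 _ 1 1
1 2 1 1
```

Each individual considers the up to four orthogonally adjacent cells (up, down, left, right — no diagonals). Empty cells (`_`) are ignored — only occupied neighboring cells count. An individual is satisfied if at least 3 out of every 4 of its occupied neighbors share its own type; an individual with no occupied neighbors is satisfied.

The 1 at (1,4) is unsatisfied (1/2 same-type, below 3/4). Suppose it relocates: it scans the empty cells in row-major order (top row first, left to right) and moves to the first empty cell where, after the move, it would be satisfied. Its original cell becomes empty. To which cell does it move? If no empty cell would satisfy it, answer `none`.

(4,2)

Vacating (1,4). Empty cells in order:
  (2,1): 2/3 same-type → still unsatisfied.
  (4,2): 3/4 same-type → satisfied — stop here.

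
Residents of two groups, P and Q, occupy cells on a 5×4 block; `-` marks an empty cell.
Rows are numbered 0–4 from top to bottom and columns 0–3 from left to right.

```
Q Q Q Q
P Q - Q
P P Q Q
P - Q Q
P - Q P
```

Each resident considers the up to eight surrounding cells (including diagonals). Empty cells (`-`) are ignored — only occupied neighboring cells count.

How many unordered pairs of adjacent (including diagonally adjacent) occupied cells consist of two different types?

10

Scan each occupied cell's neighbors to the right and below (and the two forward diagonals) so each pair is counted once.
Row 0: Q(0,0)–Q(0,1)= Q(0,0)–P(1,0)≠ Q(0,0)–Q(1,1)= Q(0,1)–Q(0,2)= Q(0,1)–Q(1,1)= Q(0,1)–P(1,0)≠ Q(0,2)–Q(0,3)= Q(0,2)–Q(1,3)= Q(0,2)–Q(1,1)= Q(0,3)–Q(1,3)=  → 2/10 unlike.
Row 1: P(1,0)–Q(1,1)≠ P(1,0)–P(2,0)= P(1,0)–P(2,1)= Q(1,1)–P(2,1)≠ Q(1,1)–Q(2,2)= Q(1,1)–P(2,0)≠ Q(1,3)–Q(2,3)= Q(1,3)–Q(2,2)=  → 3/8 unlike.
Row 2: P(2,0)–P(2,1)= P(2,0)–P(3,0)= P(2,1)–Q(2,2)≠ P(2,1)–Q(3,2)≠ P(2,1)–P(3,0)= Q(2,2)–Q(2,3)= Q(2,2)–Q(3,2)= Q(2,2)–Q(3,3)= Q(2,3)–Q(3,3)= Q(2,3)–Q(3,2)=  → 2/10 unlike.
Row 3: P(3,0)–P(4,0)= Q(3,2)–Q(3,3)= Q(3,2)–Q(4,2)= Q(3,2)–P(4,3)≠ Q(3,3)–P(4,3)≠ Q(3,3)–Q(4,2)=  → 2/6 unlike.
Row 4: Q(4,2)–P(4,3)≠  → 1/1 unlike.
Total adjacent occupied pairs: 35; unlike-type pairs: 10.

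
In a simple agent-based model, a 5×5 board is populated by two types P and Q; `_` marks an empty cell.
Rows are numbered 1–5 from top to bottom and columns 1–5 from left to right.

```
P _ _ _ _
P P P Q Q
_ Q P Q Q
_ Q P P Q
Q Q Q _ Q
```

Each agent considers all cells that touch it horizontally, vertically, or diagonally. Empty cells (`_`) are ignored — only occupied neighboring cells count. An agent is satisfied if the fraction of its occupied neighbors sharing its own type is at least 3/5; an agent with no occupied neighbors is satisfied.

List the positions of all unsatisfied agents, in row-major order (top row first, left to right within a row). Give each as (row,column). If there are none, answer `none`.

Row 1: (1,1)P 2/2 satisfied
Row 2: (2,1)P 2/3 satisfied · (2,2)P 4/5 satisfied · (2,3)P 2/5 not · (2,4)Q 3/5 satisfied · (2,5)Q 3/3 satisfied
Row 3: (3,2)Q 1/6 not · (3,3)P 4/8 not · (3,4)Q 4/8 not · (3,5)Q 4/5 satisfied
Row 4: (4,2)Q 4/6 satisfied · (4,3)P 2/7 not · (4,4)P 2/7 not · (4,5)Q 3/4 satisfied
Row 5: (5,1)Q 2/2 satisfied · (5,2)Q 3/4 satisfied · (5,3)Q 2/4 not · (5,5)Q 1/2 not

(2,3), (3,2), (3,3), (3,4), (4,3), (4,4), (5,3), (5,5)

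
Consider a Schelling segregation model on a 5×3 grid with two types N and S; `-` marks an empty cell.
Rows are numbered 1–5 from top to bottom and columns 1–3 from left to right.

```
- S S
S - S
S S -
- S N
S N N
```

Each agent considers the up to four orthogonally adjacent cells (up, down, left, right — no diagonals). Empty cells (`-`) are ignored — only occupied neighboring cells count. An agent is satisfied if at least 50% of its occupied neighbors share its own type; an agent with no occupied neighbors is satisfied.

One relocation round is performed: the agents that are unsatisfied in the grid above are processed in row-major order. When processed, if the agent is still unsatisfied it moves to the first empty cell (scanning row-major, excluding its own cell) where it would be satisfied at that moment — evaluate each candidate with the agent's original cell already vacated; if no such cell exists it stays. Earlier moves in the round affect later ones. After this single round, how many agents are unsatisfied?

0

Initially unsatisfied (in order): (4,2), (5,1), (5,2).
  (4,2) → (1,1).
  (5,1) → (2,2).
  (5,2): now satisfied by earlier moves; stays.
Resulting grid:
S S S
S S S
S S -
- - N
- N N
All satisfied now.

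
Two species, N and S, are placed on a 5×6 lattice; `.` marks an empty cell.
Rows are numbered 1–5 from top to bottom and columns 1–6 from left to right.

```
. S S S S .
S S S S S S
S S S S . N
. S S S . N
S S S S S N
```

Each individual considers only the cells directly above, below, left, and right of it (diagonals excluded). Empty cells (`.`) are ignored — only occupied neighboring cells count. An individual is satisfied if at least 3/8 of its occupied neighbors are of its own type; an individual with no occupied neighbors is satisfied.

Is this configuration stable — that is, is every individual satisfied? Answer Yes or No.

Row 1: (1,2)S 2/2 ✓ · (1,3)S 3/3 ✓ · (1,4)S 3/3 ✓ · (1,5)S 2/2 ✓
Row 2: (2,1)S 2/2 ✓ · (2,2)S 4/4 ✓ · (2,3)S 4/4 ✓ · (2,4)S 4/4 ✓ · (2,5)S 3/3 ✓ · (2,6)S 1/2 ✓
Row 3: (3,1)S 2/2 ✓ · (3,2)S 4/4 ✓ · (3,3)S 4/4 ✓ · (3,4)S 3/3 ✓ · (3,6)N 1/2 ✓
Row 4: (4,2)S 3/3 ✓ · (4,3)S 4/4 ✓ · (4,4)S 3/3 ✓ · (4,6)N 2/2 ✓
Row 5: (5,1)S 1/1 ✓ · (5,2)S 3/3 ✓ · (5,3)S 3/3 ✓ · (5,4)S 3/3 ✓ · (5,5)S 1/2 ✓ · (5,6)N 1/2 ✓
All meet the threshold, so the configuration is stable.

Yes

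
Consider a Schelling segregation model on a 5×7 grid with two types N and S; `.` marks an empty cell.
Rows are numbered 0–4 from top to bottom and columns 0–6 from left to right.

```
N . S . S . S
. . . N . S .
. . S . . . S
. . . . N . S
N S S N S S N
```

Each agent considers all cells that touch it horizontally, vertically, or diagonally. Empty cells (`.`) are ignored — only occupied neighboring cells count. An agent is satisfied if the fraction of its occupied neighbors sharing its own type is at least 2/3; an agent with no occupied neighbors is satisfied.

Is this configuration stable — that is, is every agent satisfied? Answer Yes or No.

Row 0: (0,0)N 0/0 ✓ · (0,2)S 0/1 ✗ · (0,4)S 1/2 ✗ · (0,6)S 1/1 ✓
Row 1: (1,3)N 0/3 ✗ · (1,5)S 3/3 ✓
Row 2: (2,2)S 0/1 ✗ · (2,6)S 2/2 ✓
Row 3: (3,4)N 1/3 ✗ · (3,6)S 2/3 ✓
Row 4: (4,0)N 0/1 ✗ · (4,1)S 1/2 ✗ · (4,2)S 1/2 ✗ · (4,3)N 1/3 ✗ · (4,4)S 1/3 ✗ · (4,5)S 2/4 ✗ · (4,6)N 0/2 ✗
For instance (0,2) has only 0/1 same-type neighbors, below 2/3.

No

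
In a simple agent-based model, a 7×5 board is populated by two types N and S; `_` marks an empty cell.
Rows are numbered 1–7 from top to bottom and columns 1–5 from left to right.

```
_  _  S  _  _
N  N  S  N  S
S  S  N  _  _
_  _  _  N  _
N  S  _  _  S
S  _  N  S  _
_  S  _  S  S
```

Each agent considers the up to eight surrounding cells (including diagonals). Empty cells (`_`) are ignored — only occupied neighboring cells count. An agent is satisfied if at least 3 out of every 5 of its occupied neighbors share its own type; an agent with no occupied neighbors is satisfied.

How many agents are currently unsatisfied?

14

(1,3)S 1/3 ✗
(2,1)N 1/3 ✗
(2,2)N 2/6 ✗
(2,3)S 2/5 ✗
(2,4)N 1/4 ✗
(2,5)S 0/1 ✗
(3,1)S 1/3 ✗
(3,2)S 2/5 ✗
(3,3)N 3/5 ✓
(4,4)N 1/2 ✗
(5,1)N 0/2 ✗
(5,2)S 1/3 ✗
(5,5)S 1/2 ✗
(6,1)S 2/3 ✓
(6,3)N 0/4 ✗
(6,4)S 3/4 ✓
(7,2)S 1/2 ✗
(7,4)S 2/3 ✓
(7,5)S 2/2 ✓
Unsatisfied: (1,3), (2,1), (2,2), (2,3), (2,4), (2,5), (3,1), (3,2), (4,4), (5,1), (5,2), (5,5), (6,3), (7,2) — 14 in total.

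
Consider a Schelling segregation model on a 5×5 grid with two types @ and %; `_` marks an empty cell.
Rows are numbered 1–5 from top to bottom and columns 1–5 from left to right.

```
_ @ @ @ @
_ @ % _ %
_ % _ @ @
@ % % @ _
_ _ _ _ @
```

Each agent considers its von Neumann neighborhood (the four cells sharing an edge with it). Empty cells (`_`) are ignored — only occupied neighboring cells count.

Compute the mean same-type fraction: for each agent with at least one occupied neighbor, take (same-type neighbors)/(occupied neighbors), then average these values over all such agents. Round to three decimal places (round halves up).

0.512

Row 1: (1,2)@ 2/2 · (1,3)@ 2/3 · (1,4)@ 2/2 · (1,5)@ 1/2
Row 2: (2,2)@ 1/3 · (2,3)% 0/2 · (2,5)% 0/2
Row 3: (3,2)% 1/2 · (3,4)@ 2/2 · (3,5)@ 1/2
Row 4: (4,1)@ 0/1 · (4,2)% 2/3 · (4,3)% 1/2 · (4,4)@ 1/2
Row 5: (5,5)@ — no occupied neighbors
Sum over 14 agents: 2/2 + 2/3 + 2/2 + 1/2 + 1/3 + 0/2 + 0/2 + 1/2 + 2/2 + 1/2 + 0/1 + 2/3 + 1/2 + 1/2 = 43/6; mean = 43/6 ÷ 14 = 43/84 = 0.511904… → 0.512.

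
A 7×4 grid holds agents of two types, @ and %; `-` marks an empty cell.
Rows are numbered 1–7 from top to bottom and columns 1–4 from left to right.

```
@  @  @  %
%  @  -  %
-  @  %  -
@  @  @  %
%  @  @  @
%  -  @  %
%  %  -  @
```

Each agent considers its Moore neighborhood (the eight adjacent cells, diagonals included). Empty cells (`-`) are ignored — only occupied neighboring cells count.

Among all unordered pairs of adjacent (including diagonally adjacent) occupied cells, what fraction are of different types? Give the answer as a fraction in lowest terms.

Scan each occupied cell's neighbors to the right and below (and the two forward diagonals) so each pair is counted once.
Row 1: @(1,1)–@(1,2)= @(1,1)–%(2,1)≠ @(1,1)–@(2,2)= @(1,2)–@(1,3)= @(1,2)–@(2,2)= @(1,2)–%(2,1)≠ @(1,3)–%(1,4)≠ @(1,3)–%(2,4)≠ @(1,3)–@(2,2)= %(1,4)–%(2,4)=  → 4/10 unlike.
Row 2: %(2,1)–@(2,2)≠ %(2,1)–@(3,2)≠ @(2,2)–@(3,2)= @(2,2)–%(3,3)≠ %(2,4)–%(3,3)=  → 3/5 unlike.
Row 3: @(3,2)–%(3,3)≠ @(3,2)–@(4,2)= @(3,2)–@(4,3)= @(3,2)–@(4,1)= %(3,3)–@(4,3)≠ %(3,3)–%(4,4)= %(3,3)–@(4,2)≠  → 3/7 unlike.
Row 4: @(4,1)–@(4,2)= @(4,1)–%(5,1)≠ @(4,1)–@(5,2)= @(4,2)–@(4,3)= @(4,2)–@(5,2)= @(4,2)–@(5,3)= @(4,2)–%(5,1)≠ @(4,3)–%(4,4)≠ @(4,3)–@(5,3)= @(4,3)–@(5,4)= @(4,3)–@(5,2)= %(4,4)–@(5,4)≠ %(4,4)–@(5,3)≠  → 5/13 unlike.
Row 5: %(5,1)–@(5,2)≠ %(5,1)–%(6,1)= @(5,2)–@(5,3)= @(5,2)–@(6,3)= @(5,2)–%(6,1)≠ @(5,3)–@(5,4)= @(5,3)–@(6,3)= @(5,3)–%(6,4)≠ @(5,4)–%(6,4)≠ @(5,4)–@(6,3)=  → 4/10 unlike.
Row 6: %(6,1)–%(7,1)= %(6,1)–%(7,2)= @(6,3)–%(6,4)≠ @(6,3)–@(7,4)= @(6,3)–%(7,2)≠ %(6,4)–@(7,4)≠  → 3/6 unlike.
Row 7: %(7,1)–%(7,2)=  → 0/1 unlike.
Total adjacent occupied pairs: 52; unlike-type pairs: 22.
22/52 reduces to 11/26.

11/26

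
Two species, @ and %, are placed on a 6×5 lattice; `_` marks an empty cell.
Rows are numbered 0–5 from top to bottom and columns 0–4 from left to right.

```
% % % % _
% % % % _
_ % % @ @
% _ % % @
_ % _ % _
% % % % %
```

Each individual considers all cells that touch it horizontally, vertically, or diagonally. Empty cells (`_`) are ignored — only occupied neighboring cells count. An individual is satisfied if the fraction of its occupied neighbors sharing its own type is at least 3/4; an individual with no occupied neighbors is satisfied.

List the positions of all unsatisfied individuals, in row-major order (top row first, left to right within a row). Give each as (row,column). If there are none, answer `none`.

(1,3), (2,3), (2,4), (3,3), (3,4)

Row 0: (0,0)% 3/3 satisfied · (0,1)% 5/5 satisfied · (0,2)% 5/5 satisfied · (0,3)% 3/3 satisfied
Row 1: (1,0)% 4/4 satisfied · (1,1)% 7/7 satisfied · (1,2)% 7/8 satisfied · (1,3)% 4/6 not
Row 2: (2,1)% 6/6 satisfied · (2,2)% 6/7 satisfied · (2,3)@ 2/7 not · (2,4)@ 2/4 not
Row 3: (3,0)% 2/2 satisfied · (3,2)% 5/6 satisfied · (3,3)% 3/6 not · (3,4)@ 2/4 not
Row 4: (4,1)% 5/5 satisfied · (4,3)% 5/6 satisfied
Row 5: (5,0)% 2/2 satisfied · (5,1)% 3/3 satisfied · (5,2)% 4/4 satisfied · (5,3)% 3/3 satisfied · (5,4)% 2/2 satisfied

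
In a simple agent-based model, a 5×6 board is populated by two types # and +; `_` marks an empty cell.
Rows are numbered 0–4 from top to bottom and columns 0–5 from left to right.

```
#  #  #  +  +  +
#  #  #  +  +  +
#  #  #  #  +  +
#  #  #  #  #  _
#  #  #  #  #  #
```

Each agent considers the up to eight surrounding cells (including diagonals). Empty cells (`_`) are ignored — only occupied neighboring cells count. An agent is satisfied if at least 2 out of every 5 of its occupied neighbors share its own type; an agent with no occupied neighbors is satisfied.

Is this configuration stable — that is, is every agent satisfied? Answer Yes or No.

(0,0)# 3/3 satisfied
(0,1)# 5/5 satisfied
(0,2)# 3/5 satisfied
(0,3)+ 3/5 satisfied
(0,4)+ 5/5 satisfied
(0,5)+ 3/3 satisfied
(1,0)# 5/5 satisfied
(1,1)# 8/8 satisfied
(1,2)# 6/8 satisfied
(1,3)+ 4/8 satisfied
(1,4)+ 7/8 satisfied
(1,5)+ 5/5 satisfied
(2,0)# 5/5 satisfied
(2,1)# 8/8 satisfied
(2,2)# 7/8 satisfied
(2,3)# 5/8 satisfied
(2,4)+ 4/7 satisfied
(2,5)+ 3/4 satisfied
(3,0)# 5/5 satisfied
(3,1)# 8/8 satisfied
(3,2)# 8/8 satisfied
(3,3)# 7/8 satisfied
(3,4)# 5/7 satisfied
(4,0)# 3/3 satisfied
(4,1)# 5/5 satisfied
(4,2)# 5/5 satisfied
(4,3)# 5/5 satisfied
(4,4)# 4/4 satisfied
(4,5)# 2/2 satisfied
All meet the threshold, so the configuration is stable.

Yes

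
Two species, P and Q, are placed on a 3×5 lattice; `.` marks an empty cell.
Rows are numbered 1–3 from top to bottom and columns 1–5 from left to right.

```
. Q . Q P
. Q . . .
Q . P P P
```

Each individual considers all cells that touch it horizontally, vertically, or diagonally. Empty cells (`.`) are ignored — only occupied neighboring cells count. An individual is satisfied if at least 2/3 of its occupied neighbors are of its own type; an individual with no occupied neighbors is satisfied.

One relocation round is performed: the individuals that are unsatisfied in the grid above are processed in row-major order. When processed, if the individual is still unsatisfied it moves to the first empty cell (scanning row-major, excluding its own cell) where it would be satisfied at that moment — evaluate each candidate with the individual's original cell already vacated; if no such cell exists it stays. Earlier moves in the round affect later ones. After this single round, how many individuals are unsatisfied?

0

Initially unsatisfied (in order): (1,4), (1,5), (3,3).
  (1,4) → (1,1).
  (1,5): now satisfied by earlier moves; stays.
  (3,3) → (1,4).
Resulting grid:
Q Q . P P
. Q . . .
Q . . P P
All satisfied now.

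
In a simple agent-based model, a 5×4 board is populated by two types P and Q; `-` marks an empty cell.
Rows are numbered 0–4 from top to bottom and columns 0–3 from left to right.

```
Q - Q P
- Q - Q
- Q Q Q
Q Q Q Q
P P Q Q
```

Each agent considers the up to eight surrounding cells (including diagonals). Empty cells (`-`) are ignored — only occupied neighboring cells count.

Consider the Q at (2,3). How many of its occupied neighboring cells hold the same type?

4

Occupied neighbors of (2,3): (1,3)=Q, (2,2)=Q, (3,2)=Q, (3,3)=Q.
Same type (Q): 4 of 4.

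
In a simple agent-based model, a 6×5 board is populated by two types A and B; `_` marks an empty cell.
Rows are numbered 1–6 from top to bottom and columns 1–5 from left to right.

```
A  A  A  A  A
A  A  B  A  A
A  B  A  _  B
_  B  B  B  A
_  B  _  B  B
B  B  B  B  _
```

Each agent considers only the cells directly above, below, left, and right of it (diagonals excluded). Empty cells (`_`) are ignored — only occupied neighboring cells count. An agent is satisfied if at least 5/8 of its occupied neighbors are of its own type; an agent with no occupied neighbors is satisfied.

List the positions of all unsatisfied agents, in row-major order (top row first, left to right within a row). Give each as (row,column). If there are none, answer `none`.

Row 1: (1,1)A 2/2 ok · (1,2)A 3/3 ok · (1,3)A 2/3 ok · (1,4)A 3/3 ok · (1,5)A 2/2 ok
Row 2: (2,1)A 3/3 ok · (2,2)A 2/4 unhappy · (2,3)B 0/4 unhappy · (2,4)A 2/3 ok · (2,5)A 2/3 ok
Row 3: (3,1)A 1/2 unhappy · (3,2)B 1/4 unhappy · (3,3)A 0/3 unhappy · (3,5)B 0/2 unhappy
Row 4: (4,2)B 3/3 ok · (4,3)B 2/3 ok · (4,4)B 2/3 ok · (4,5)A 0/3 unhappy
Row 5: (5,2)B 2/2 ok · (5,4)B 3/3 ok · (5,5)B 1/2 unhappy
Row 6: (6,1)B 1/1 ok · (6,2)B 3/3 ok · (6,3)B 2/2 ok · (6,4)B 2/2 ok

(2,2), (2,3), (3,1), (3,2), (3,3), (3,5), (4,5), (5,5)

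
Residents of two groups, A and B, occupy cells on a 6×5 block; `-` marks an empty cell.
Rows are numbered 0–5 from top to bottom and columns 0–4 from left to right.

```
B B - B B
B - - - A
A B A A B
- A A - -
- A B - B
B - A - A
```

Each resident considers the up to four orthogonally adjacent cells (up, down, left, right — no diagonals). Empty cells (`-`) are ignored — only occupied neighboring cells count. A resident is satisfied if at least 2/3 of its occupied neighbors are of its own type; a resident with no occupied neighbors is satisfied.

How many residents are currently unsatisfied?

12

(0,0)B 2/2 ✓
(0,1)B 1/1 ✓
(0,3)B 1/1 ✓
(0,4)B 1/2 ✗
(1,0)B 1/2 ✗
(1,4)A 0/2 ✗
(2,0)A 0/2 ✗
(2,1)B 0/3 ✗
(2,2)A 2/3 ✓
(2,3)A 1/2 ✗
(2,4)B 0/2 ✗
(3,1)A 2/3 ✓
(3,2)A 2/3 ✓
(4,1)A 1/2 ✗
(4,2)B 0/3 ✗
(4,4)B 0/1 ✗
(5,0)B 0/0 ✓
(5,2)A 0/1 ✗
(5,4)A 0/1 ✗
Unsatisfied: (0,4), (1,0), (1,4), (2,0), (2,1), (2,3), (2,4), (4,1), (4,2), (4,4), (5,2), (5,4) — 12 in total.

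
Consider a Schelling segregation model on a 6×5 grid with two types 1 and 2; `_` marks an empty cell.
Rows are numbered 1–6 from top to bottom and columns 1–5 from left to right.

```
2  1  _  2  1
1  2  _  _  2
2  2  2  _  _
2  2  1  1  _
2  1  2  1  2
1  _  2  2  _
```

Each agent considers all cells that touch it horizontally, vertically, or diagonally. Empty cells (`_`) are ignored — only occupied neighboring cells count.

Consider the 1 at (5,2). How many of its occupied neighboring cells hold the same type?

2

Occupied neighbors of (5,2): (4,1)=2, (4,2)=2, (4,3)=1, (5,1)=2, (5,3)=2, (6,1)=1, (6,3)=2.
Same type (1): 2 of 7.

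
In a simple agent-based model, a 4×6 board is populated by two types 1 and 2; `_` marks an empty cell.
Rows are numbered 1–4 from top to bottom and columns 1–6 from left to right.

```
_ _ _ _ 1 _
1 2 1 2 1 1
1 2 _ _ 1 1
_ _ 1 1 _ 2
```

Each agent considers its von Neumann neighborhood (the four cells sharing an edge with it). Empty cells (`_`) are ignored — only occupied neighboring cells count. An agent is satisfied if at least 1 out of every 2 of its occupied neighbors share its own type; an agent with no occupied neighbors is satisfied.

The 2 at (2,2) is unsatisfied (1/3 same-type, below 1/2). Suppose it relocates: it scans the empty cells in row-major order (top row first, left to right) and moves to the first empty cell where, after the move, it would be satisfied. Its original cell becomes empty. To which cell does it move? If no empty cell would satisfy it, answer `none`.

(1,2)

Vacating (2,2). Empty cells in order:
  (1,1): 0/1 same-type → still unsatisfied.
  (1,2): 0/0 same-type → satisfied — stop here.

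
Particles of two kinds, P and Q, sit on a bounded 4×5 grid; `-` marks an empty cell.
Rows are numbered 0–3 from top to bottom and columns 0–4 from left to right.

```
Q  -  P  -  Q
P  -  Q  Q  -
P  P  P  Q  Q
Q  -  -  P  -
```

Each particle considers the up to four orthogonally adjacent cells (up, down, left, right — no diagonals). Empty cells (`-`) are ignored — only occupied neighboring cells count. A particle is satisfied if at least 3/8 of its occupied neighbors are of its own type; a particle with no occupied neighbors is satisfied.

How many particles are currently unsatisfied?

6

Row 0: (0,0)Q 0/1 ✗ · (0,2)P 0/1 ✗ · (0,4)Q 0/0 ✓
Row 1: (1,0)P 1/2 ✓ · (1,2)Q 1/3 ✗ · (1,3)Q 2/2 ✓
Row 2: (2,0)P 2/3 ✓ · (2,1)P 2/2 ✓ · (2,2)P 1/3 ✗ · (2,3)Q 2/4 ✓ · (2,4)Q 1/1 ✓
Row 3: (3,0)Q 0/1 ✗ · (3,3)P 0/1 ✗
Unsatisfied: (0,0), (0,2), (1,2), (2,2), (3,0), (3,3) — 6 in total.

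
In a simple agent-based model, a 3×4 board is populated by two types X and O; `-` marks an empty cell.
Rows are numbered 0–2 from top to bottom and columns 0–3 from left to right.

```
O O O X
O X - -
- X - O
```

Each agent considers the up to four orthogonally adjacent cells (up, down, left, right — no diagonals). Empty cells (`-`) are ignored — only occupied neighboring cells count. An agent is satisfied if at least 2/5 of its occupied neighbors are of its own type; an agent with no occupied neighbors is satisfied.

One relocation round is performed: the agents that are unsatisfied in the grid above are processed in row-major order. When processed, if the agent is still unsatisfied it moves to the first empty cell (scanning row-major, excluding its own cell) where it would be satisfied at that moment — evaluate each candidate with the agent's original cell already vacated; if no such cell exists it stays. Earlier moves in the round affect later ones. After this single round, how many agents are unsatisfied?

0

Initially unsatisfied (in order): (0,3), (1,1).
  (0,3) → (1,2).
  (1,1): now satisfied by earlier moves; stays.
Resulting grid:
O O O -
O X X -
- X - O
All satisfied now.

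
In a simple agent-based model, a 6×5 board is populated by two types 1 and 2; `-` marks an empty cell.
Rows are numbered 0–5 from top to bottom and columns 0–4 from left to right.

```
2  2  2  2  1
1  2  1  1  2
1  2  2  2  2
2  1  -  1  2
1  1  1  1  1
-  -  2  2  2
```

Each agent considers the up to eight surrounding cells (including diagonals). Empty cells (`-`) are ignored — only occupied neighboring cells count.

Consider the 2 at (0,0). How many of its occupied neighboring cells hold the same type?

2

Occupied neighbors of (0,0): (0,1)=2, (1,0)=1, (1,1)=2.
Same type (2): 2 of 3.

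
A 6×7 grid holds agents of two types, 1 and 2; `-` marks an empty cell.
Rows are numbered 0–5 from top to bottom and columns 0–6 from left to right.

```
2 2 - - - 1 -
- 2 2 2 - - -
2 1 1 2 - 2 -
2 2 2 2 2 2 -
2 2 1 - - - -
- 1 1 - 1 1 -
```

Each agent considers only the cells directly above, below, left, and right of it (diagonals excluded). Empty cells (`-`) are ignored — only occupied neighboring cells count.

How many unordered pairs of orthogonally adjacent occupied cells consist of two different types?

9

Scan each occupied cell's neighbors to the right and below so each pair is counted once.
Row 0: 2(0,0)–2(0,1)= 2(0,1)–2(1,1)=  → 0/2 unlike.
Row 1: 2(1,1)–2(1,2)= 2(1,1)–1(2,1)≠ 2(1,2)–2(1,3)= 2(1,2)–1(2,2)≠ 2(1,3)–2(2,3)=  → 2/5 unlike.
Row 2: 2(2,0)–1(2,1)≠ 2(2,0)–2(3,0)= 1(2,1)–1(2,2)= 1(2,1)–2(3,1)≠ 1(2,2)–2(2,3)≠ 1(2,2)–2(3,2)≠ 2(2,3)–2(3,3)= 2(2,5)–2(3,5)=  → 4/8 unlike.
Row 3: 2(3,0)–2(3,1)= 2(3,0)–2(4,0)= 2(3,1)–2(3,2)= 2(3,1)–2(4,1)= 2(3,2)–2(3,3)= 2(3,2)–1(4,2)≠ 2(3,3)–2(3,4)= 2(3,4)–2(3,5)=  → 1/8 unlike.
Row 4: 2(4,0)–2(4,1)= 2(4,1)–1(4,2)≠ 2(4,1)–1(5,1)≠ 1(4,2)–1(5,2)=  → 2/4 unlike.
Row 5: 1(5,1)–1(5,2)= 1(5,4)–1(5,5)=  → 0/2 unlike.
Total adjacent occupied pairs: 29; unlike-type pairs: 9.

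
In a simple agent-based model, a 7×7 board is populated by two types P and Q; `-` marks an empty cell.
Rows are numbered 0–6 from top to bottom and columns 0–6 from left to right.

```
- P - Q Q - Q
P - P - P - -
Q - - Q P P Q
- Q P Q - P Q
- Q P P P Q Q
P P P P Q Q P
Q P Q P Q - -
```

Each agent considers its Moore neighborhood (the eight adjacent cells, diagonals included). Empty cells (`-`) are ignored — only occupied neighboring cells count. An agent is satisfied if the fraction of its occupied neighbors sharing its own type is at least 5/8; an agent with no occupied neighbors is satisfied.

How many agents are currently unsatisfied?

Row 0: (0,1)P 2/2 ✓ · (0,3)Q 1/3 ✗ · (0,4)Q 1/2 ✗ · (0,6)Q 0/0 ✓
Row 1: (1,0)P 1/2 ✗ · (1,2)P 1/3 ✗ · (1,4)P 2/5 ✗
Row 2: (2,0)Q 1/2 ✗ · (2,3)Q 1/5 ✗ · (2,4)P 3/5 ✗ · (2,5)P 3/5 ✗ · (2,6)Q 1/3 ✗
Row 3: (3,1)Q 2/4 ✗ · (3,2)P 2/6 ✗ · (3,3)Q 1/6 ✗ · (3,5)P 3/7 ✗ · (3,6)Q 3/5 ✗
Row 4: (4,1)Q 1/6 ✗ · (4,2)P 5/8 ✓ · (4,3)P 5/7 ✓ · (4,4)P 3/7 ✗ · (4,5)Q 4/7 ✗ · (4,6)Q 3/5 ✗
Row 5: (5,0)P 2/4 ✗ · (5,1)P 4/7 ✗ · (5,2)P 6/8 ✓ · (5,3)P 5/8 ✓ · (5,4)Q 3/7 ✗ · (5,5)Q 4/6 ✓ · (5,6)P 0/3 ✗
Row 6: (6,0)Q 0/3 ✗ · (6,1)P 3/5 ✗ · (6,2)Q 0/5 ✗ · (6,3)P 2/5 ✗ · (6,4)Q 2/4 ✗
Unsatisfied: (0,3), (0,4), (1,0), (1,2), (1,4), (2,0), (2,3), (2,4), (2,5), (2,6), (3,1), (3,2), (3,3), (3,5), (3,6), (4,1), (4,4), (4,5), (4,6), (5,0), (5,1), (5,4), (5,6), (6,0), (6,1), (6,2), (6,3), (6,4) — 28 in total.

28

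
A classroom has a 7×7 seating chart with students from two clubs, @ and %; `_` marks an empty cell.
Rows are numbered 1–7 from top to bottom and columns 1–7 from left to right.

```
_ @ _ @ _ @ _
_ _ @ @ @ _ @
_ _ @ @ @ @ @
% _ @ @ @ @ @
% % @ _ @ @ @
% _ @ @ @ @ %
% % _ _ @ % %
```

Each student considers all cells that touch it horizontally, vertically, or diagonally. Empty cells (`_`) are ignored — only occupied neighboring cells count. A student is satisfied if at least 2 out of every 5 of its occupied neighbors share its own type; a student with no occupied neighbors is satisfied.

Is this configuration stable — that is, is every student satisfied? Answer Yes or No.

Row 1: (1,2)@ 1/1 ok · (1,4)@ 3/3 ok · (1,6)@ 2/2 ok
Row 2: (2,3)@ 5/5 ok · (2,4)@ 6/6 ok · (2,5)@ 6/6 ok · (2,7)@ 3/3 ok
Row 3: (3,3)@ 5/5 ok · (3,4)@ 8/8 ok · (3,5)@ 7/7 ok · (3,6)@ 7/7 ok · (3,7)@ 4/4 ok
Row 4: (4,1)% 2/2 ok · (4,3)@ 4/5 ok · (4,4)@ 7/7 ok · (4,5)@ 7/7 ok · (4,6)@ 8/8 ok · (4,7)@ 5/5 ok
Row 5: (5,1)% 3/3 ok · (5,2)% 3/6 ok · (5,3)@ 4/5 ok · (5,5)@ 7/7 ok · (5,6)@ 7/8 ok · (5,7)@ 4/5 ok
Row 6: (6,1)% 4/4 ok · (6,3)@ 2/4 ok · (6,4)@ 5/5 ok · (6,5)@ 5/6 ok · (6,6)@ 5/8 ok · (6,7)% 2/5 ok
Row 7: (7,1)% 2/2 ok · (7,2)% 2/3 ok · (7,5)@ 3/4 ok · (7,6)% 2/5 ok · (7,7)% 2/3 ok
All meet the threshold, so the configuration is stable.

Yes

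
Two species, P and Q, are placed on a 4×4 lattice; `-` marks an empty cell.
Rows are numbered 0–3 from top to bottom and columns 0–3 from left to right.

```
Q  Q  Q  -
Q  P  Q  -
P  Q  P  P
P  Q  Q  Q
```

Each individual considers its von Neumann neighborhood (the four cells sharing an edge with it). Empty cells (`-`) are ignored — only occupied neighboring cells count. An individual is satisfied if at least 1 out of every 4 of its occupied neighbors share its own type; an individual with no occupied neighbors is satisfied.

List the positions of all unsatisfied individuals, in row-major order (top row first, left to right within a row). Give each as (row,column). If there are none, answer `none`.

(0,0)Q 2/2 ok
(0,1)Q 2/3 ok
(0,2)Q 2/2 ok
(1,0)Q 1/3 ok
(1,1)P 0/4 unhappy
(1,2)Q 1/3 ok
(2,0)P 1/3 ok
(2,1)Q 1/4 ok
(2,2)P 1/4 ok
(2,3)P 1/2 ok
(3,0)P 1/2 ok
(3,1)Q 2/3 ok
(3,2)Q 2/3 ok
(3,3)Q 1/2 ok

(1,1)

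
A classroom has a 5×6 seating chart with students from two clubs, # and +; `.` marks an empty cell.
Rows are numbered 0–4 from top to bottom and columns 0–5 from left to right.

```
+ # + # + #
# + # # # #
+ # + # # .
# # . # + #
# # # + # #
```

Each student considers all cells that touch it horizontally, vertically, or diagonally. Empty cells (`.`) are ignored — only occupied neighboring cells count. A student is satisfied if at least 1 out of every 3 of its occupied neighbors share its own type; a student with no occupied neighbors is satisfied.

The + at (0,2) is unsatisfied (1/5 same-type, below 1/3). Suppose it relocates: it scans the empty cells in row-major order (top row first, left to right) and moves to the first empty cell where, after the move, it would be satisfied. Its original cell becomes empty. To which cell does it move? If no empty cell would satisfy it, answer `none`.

Vacating (0,2). Empty cells in order:
  (2,5): 1/5 same-type → still unsatisfied.
  (3,2): 2/8 same-type → still unsatisfied.

none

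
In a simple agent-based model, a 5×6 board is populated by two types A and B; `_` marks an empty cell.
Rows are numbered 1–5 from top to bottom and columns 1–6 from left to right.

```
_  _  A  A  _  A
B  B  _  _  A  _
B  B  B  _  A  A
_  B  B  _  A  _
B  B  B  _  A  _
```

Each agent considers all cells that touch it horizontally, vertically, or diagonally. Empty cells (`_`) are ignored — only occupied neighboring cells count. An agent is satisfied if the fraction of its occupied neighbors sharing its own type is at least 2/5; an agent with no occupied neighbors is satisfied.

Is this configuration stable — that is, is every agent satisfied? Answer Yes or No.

Yes

Row 1: (1,3)A 1/2 ✓ · (1,4)A 2/2 ✓ · (1,6)A 1/1 ✓
Row 2: (2,1)B 3/3 ✓ · (2,2)B 4/5 ✓ · (2,5)A 4/4 ✓
Row 3: (3,1)B 4/4 ✓ · (3,2)B 6/6 ✓ · (3,3)B 4/4 ✓ · (3,5)A 3/3 ✓ · (3,6)A 3/3 ✓
Row 4: (4,2)B 7/7 ✓ · (4,3)B 5/5 ✓ · (4,5)A 3/3 ✓
Row 5: (5,1)B 2/2 ✓ · (5,2)B 4/4 ✓ · (5,3)B 3/3 ✓ · (5,5)A 1/1 ✓
All meet the threshold, so the configuration is stable.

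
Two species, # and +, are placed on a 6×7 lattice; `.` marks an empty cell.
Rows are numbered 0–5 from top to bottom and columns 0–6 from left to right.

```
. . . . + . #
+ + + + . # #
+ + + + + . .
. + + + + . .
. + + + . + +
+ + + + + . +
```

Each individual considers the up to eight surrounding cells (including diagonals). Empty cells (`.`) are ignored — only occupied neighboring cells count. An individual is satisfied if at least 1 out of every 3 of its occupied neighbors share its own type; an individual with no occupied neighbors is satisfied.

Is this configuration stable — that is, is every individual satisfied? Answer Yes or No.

(0,4)+ 1/2 ok
(0,6)# 2/2 ok
(1,0)+ 3/3 ok
(1,1)+ 5/5 ok
(1,2)+ 5/5 ok
(1,3)+ 5/5 ok
(1,5)# 2/4 ok
(1,6)# 2/2 ok
(2,0)+ 4/4 ok
(2,1)+ 7/7 ok
(2,2)+ 8/8 ok
(2,3)+ 7/7 ok
(2,4)+ 4/5 ok
(3,1)+ 6/6 ok
(3,2)+ 8/8 ok
(3,3)+ 7/7 ok
(3,4)+ 5/5 ok
(4,1)+ 6/6 ok
(4,2)+ 8/8 ok
(4,3)+ 7/7 ok
(4,5)+ 4/4 ok
(4,6)+ 2/2 ok
(5,0)+ 2/2 ok
(5,1)+ 4/4 ok
(5,2)+ 5/5 ok
(5,3)+ 4/4 ok
(5,4)+ 3/3 ok
(5,6)+ 2/2 ok
All meet the threshold, so the configuration is stable.

Yes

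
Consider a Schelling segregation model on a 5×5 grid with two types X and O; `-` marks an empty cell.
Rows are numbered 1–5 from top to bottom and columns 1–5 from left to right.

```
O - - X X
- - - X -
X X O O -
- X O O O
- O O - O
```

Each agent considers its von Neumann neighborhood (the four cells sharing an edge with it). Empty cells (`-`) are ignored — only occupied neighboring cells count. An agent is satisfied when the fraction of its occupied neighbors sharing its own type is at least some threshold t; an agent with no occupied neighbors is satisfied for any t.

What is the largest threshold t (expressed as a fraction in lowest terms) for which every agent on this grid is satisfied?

(1,1)O — no occupied neighbors
(1,4)X 2/2
(1,5)X 1/1
(2,4)X 1/2
(3,1)X 1/1
(3,2)X 2/3
(3,3)O 2/3
(3,4)O 2/3
(4,2)X 1/3
(4,3)O 3/4
(4,4)O 3/3
(4,5)O 2/2
(5,2)O 1/2
(5,3)O 2/2
(5,5)O 1/1
The smallest same-type fraction is 1/3 at (4,2), which reduces to 1/3. Any threshold above that leaves this agent unsatisfied.

1/3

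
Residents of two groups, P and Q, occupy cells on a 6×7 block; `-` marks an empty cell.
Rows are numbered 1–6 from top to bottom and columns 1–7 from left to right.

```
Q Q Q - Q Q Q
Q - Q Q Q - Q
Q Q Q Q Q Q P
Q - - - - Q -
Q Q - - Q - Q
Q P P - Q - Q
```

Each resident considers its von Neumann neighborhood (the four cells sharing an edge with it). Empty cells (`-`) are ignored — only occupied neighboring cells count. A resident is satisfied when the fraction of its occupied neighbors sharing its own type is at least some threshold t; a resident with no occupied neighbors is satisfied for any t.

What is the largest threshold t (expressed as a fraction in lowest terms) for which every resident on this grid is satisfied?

0/1

(1,1)Q 2/2
(1,2)Q 2/2
(1,3)Q 2/2
(1,5)Q 2/2
(1,6)Q 2/2
(1,7)Q 2/2
(2,1)Q 2/2
(2,3)Q 3/3
(2,4)Q 3/3
(2,5)Q 3/3
(2,7)Q 1/2
(3,1)Q 3/3
(3,2)Q 2/2
(3,3)Q 3/3
(3,4)Q 3/3
(3,5)Q 3/3
(3,6)Q 2/3
(3,7)P 0/2
(4,1)Q 2/2
(4,6)Q 1/1
(5,1)Q 3/3
(5,2)Q 1/2
(5,5)Q 1/1
(5,7)Q 1/1
(6,1)Q 1/2
(6,2)P 1/3
(6,3)P 1/1
(6,5)Q 1/1
(6,7)Q 1/1
The smallest same-type fraction is 0/2 at (3,7), which reduces to 0/1. Any threshold above that leaves this resident unsatisfied.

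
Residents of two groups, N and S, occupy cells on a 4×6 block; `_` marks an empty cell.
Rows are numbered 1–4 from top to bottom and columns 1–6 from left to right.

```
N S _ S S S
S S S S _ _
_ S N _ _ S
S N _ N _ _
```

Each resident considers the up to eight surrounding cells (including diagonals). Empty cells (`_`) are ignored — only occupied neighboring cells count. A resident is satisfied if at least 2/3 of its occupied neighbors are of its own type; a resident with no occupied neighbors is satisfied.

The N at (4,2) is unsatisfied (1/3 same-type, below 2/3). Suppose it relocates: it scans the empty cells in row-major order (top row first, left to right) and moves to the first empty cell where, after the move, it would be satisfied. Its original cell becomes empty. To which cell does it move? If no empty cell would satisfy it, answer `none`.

(4,3)

Vacating (4,2). Empty cells in order:
  (1,3): 0/5 same-type → still unsatisfied.
  (2,5): 0/5 same-type → still unsatisfied.
  (2,6): 0/3 same-type → still unsatisfied.
  (3,1): 0/4 same-type → still unsatisfied.
  (3,4): 2/4 same-type → still unsatisfied.
  (3,5): 1/3 same-type → still unsatisfied.
  (4,3): 2/3 same-type → satisfied — stop here.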